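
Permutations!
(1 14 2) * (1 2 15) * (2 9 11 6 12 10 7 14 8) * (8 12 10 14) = (1 12 14 15)(2 9 11 6 10 7 8) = [0, 12, 9, 3, 4, 5, 10, 8, 2, 11, 7, 6, 14, 13, 15, 1]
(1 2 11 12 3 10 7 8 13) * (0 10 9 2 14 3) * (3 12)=(0 10 7 8 13 1 14 12)(2 11 3 9)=[10, 14, 11, 9, 4, 5, 6, 8, 13, 2, 7, 3, 0, 1, 12]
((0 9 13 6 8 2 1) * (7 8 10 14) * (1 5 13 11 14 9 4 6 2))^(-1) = (0 1 8 7 14 11 9 10 6 4)(2 13 5)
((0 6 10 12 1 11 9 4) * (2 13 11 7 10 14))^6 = (0 9 13 14)(1 10)(2 6 4 11)(7 12)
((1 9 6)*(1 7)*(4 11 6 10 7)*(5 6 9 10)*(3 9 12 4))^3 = ((1 10 7)(3 9 5 6)(4 11 12))^3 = (12)(3 6 5 9)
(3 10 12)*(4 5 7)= (3 10 12)(4 5 7)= [0, 1, 2, 10, 5, 7, 6, 4, 8, 9, 12, 11, 3]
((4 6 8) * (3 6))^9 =((3 6 8 4))^9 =(3 6 8 4)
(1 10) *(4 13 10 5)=(1 5 4 13 10)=[0, 5, 2, 3, 13, 4, 6, 7, 8, 9, 1, 11, 12, 10]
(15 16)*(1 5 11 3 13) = (1 5 11 3 13)(15 16) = [0, 5, 2, 13, 4, 11, 6, 7, 8, 9, 10, 3, 12, 1, 14, 16, 15]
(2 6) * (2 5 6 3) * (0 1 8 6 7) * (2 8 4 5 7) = (0 1 4 5 2 3 8 6 7) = [1, 4, 3, 8, 5, 2, 7, 0, 6]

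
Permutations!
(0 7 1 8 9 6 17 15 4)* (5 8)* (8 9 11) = [7, 5, 2, 3, 0, 9, 17, 1, 11, 6, 10, 8, 12, 13, 14, 4, 16, 15] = (0 7 1 5 9 6 17 15 4)(8 11)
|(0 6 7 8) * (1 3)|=4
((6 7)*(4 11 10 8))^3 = (4 8 10 11)(6 7)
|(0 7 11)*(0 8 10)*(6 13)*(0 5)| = |(0 7 11 8 10 5)(6 13)| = 6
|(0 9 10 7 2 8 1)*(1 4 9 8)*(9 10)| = |(0 8 4 10 7 2 1)| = 7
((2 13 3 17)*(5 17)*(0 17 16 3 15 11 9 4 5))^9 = (0 16 4 11 13 17 3 5 9 15 2)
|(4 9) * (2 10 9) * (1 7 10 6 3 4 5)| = 20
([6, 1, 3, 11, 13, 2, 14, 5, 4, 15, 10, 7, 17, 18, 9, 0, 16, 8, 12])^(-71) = [15, 1, 5, 2, 13, 7, 0, 11, 4, 14, 10, 3, 17, 18, 6, 9, 16, 8, 12]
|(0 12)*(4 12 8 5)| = |(0 8 5 4 12)| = 5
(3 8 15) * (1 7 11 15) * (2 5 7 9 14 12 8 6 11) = (1 9 14 12 8)(2 5 7)(3 6 11 15) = [0, 9, 5, 6, 4, 7, 11, 2, 1, 14, 10, 15, 8, 13, 12, 3]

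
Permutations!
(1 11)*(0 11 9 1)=[11, 9, 2, 3, 4, 5, 6, 7, 8, 1, 10, 0]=(0 11)(1 9)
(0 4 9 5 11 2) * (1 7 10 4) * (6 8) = [1, 7, 0, 3, 9, 11, 8, 10, 6, 5, 4, 2] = (0 1 7 10 4 9 5 11 2)(6 8)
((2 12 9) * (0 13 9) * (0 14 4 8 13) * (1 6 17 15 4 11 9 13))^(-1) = (1 8 4 15 17 6)(2 9 11 14 12)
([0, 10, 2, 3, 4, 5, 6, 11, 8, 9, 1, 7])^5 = (1 10)(7 11)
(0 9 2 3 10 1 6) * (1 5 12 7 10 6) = [9, 1, 3, 6, 4, 12, 0, 10, 8, 2, 5, 11, 7] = (0 9 2 3 6)(5 12 7 10)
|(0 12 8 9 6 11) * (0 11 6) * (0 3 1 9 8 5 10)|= 12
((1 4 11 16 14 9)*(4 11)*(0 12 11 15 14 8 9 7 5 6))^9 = (0 7 1 16)(5 15 8 12)(6 14 9 11)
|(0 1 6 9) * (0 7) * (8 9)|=|(0 1 6 8 9 7)|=6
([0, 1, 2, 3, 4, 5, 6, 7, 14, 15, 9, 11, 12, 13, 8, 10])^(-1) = [0, 1, 2, 3, 4, 5, 6, 7, 14, 10, 15, 11, 12, 13, 8, 9]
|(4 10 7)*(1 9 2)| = 3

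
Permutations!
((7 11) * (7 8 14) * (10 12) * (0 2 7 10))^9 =((0 2 7 11 8 14 10 12))^9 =(0 2 7 11 8 14 10 12)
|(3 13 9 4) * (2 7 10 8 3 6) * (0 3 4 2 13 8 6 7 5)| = 11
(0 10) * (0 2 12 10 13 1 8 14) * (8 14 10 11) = [13, 14, 12, 3, 4, 5, 6, 7, 10, 9, 2, 8, 11, 1, 0] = (0 13 1 14)(2 12 11 8 10)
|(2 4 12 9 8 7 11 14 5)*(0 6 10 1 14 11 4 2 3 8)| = 12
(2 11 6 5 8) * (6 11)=(11)(2 6 5 8)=[0, 1, 6, 3, 4, 8, 5, 7, 2, 9, 10, 11]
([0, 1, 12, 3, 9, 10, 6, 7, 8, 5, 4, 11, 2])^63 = (2 12)(4 10 5 9)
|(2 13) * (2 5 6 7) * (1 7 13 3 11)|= |(1 7 2 3 11)(5 6 13)|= 15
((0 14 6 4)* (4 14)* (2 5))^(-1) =((0 4)(2 5)(6 14))^(-1) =(0 4)(2 5)(6 14)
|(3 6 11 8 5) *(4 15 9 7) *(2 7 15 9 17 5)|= |(2 7 4 9 15 17 5 3 6 11 8)|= 11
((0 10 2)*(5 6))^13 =((0 10 2)(5 6))^13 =(0 10 2)(5 6)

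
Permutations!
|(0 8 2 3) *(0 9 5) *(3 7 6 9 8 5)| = 6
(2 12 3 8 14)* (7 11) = [0, 1, 12, 8, 4, 5, 6, 11, 14, 9, 10, 7, 3, 13, 2] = (2 12 3 8 14)(7 11)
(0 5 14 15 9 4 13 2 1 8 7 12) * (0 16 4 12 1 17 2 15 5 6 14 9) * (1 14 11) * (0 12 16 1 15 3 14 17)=(0 6 11 15 12 1 8 7 17 2)(3 14 5 9 16 4 13)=[6, 8, 0, 14, 13, 9, 11, 17, 7, 16, 10, 15, 1, 3, 5, 12, 4, 2]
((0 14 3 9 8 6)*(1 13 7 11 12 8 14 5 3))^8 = (0 11 14)(1 5 12)(3 8 13)(6 7 9)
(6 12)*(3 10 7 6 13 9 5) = (3 10 7 6 12 13 9 5) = [0, 1, 2, 10, 4, 3, 12, 6, 8, 5, 7, 11, 13, 9]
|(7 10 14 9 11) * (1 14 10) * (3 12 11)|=|(1 14 9 3 12 11 7)|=7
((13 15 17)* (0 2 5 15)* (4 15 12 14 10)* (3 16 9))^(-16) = ((0 2 5 12 14 10 4 15 17 13)(3 16 9))^(-16) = (0 14 17 5 4)(2 10 13 12 15)(3 9 16)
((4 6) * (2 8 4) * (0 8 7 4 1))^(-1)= ((0 8 1)(2 7 4 6))^(-1)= (0 1 8)(2 6 4 7)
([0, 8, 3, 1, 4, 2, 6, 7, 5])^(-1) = [0, 3, 5, 2, 4, 8, 6, 7, 1]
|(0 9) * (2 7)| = |(0 9)(2 7)| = 2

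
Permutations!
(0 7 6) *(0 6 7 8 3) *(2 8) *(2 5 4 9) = [5, 1, 8, 0, 9, 4, 6, 7, 3, 2] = (0 5 4 9 2 8 3)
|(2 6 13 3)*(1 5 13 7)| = 7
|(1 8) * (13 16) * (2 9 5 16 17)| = 6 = |(1 8)(2 9 5 16 13 17)|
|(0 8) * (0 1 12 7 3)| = 6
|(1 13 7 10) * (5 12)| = |(1 13 7 10)(5 12)| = 4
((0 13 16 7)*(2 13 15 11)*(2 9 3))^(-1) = ((0 15 11 9 3 2 13 16 7))^(-1) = (0 7 16 13 2 3 9 11 15)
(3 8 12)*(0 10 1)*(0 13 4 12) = (0 10 1 13 4 12 3 8) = [10, 13, 2, 8, 12, 5, 6, 7, 0, 9, 1, 11, 3, 4]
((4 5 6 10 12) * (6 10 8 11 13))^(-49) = (4 12 10 5)(6 13 11 8)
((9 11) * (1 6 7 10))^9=(1 6 7 10)(9 11)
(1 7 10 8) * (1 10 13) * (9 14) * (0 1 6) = [1, 7, 2, 3, 4, 5, 0, 13, 10, 14, 8, 11, 12, 6, 9] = (0 1 7 13 6)(8 10)(9 14)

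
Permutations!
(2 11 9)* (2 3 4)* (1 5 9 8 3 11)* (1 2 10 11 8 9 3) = [0, 5, 2, 4, 10, 3, 6, 7, 1, 8, 11, 9] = (1 5 3 4 10 11 9 8)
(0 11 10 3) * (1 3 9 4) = (0 11 10 9 4 1 3) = [11, 3, 2, 0, 1, 5, 6, 7, 8, 4, 9, 10]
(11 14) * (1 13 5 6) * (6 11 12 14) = (1 13 5 11 6)(12 14) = [0, 13, 2, 3, 4, 11, 1, 7, 8, 9, 10, 6, 14, 5, 12]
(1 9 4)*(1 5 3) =[0, 9, 2, 1, 5, 3, 6, 7, 8, 4] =(1 9 4 5 3)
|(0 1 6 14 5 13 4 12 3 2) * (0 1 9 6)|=|(0 9 6 14 5 13 4 12 3 2 1)|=11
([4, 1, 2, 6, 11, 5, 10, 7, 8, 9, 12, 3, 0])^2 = [11, 1, 2, 10, 3, 5, 12, 7, 8, 9, 0, 6, 4]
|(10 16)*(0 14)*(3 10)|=6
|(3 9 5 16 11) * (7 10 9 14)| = |(3 14 7 10 9 5 16 11)| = 8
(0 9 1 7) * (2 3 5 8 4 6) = (0 9 1 7)(2 3 5 8 4 6) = [9, 7, 3, 5, 6, 8, 2, 0, 4, 1]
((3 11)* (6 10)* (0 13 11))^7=(0 3 11 13)(6 10)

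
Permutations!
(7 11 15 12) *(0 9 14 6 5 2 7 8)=(0 9 14 6 5 2 7 11 15 12 8)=[9, 1, 7, 3, 4, 2, 5, 11, 0, 14, 10, 15, 8, 13, 6, 12]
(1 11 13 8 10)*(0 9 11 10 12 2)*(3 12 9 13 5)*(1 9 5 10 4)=(0 13 8 5 3 12 2)(1 4)(9 11 10)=[13, 4, 0, 12, 1, 3, 6, 7, 5, 11, 9, 10, 2, 8]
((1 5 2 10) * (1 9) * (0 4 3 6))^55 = ((0 4 3 6)(1 5 2 10 9))^55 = (10)(0 6 3 4)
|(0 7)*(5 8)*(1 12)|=|(0 7)(1 12)(5 8)|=2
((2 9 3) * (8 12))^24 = (12)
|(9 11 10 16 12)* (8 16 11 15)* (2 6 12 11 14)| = |(2 6 12 9 15 8 16 11 10 14)| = 10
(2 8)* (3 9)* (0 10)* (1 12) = (0 10)(1 12)(2 8)(3 9) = [10, 12, 8, 9, 4, 5, 6, 7, 2, 3, 0, 11, 1]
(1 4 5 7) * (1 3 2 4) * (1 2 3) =(1 2 4 5 7) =[0, 2, 4, 3, 5, 7, 6, 1]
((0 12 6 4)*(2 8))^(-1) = (0 4 6 12)(2 8)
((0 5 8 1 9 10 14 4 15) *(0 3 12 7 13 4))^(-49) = (3 15 4 13 7 12)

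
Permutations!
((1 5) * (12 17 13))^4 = ((1 5)(12 17 13))^4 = (12 17 13)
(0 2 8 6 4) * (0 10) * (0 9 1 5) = (0 2 8 6 4 10 9 1 5) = [2, 5, 8, 3, 10, 0, 4, 7, 6, 1, 9]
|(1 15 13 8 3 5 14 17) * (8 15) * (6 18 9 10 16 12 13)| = 24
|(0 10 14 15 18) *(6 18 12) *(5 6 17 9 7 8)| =|(0 10 14 15 12 17 9 7 8 5 6 18)| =12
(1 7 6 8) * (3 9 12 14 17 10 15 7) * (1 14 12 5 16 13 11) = (1 3 9 5 16 13 11)(6 8 14 17 10 15 7) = [0, 3, 2, 9, 4, 16, 8, 6, 14, 5, 15, 1, 12, 11, 17, 7, 13, 10]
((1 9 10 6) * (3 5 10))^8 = ((1 9 3 5 10 6))^8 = (1 3 10)(5 6 9)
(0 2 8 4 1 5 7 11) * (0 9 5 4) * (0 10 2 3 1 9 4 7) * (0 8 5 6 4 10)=(0 3 1 7 11 10 2 5 8)(4 9 6)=[3, 7, 5, 1, 9, 8, 4, 11, 0, 6, 2, 10]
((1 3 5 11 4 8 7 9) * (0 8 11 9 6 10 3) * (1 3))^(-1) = (0 1 10 6 7 8)(3 9 5)(4 11)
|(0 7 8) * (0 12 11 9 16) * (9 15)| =|(0 7 8 12 11 15 9 16)| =8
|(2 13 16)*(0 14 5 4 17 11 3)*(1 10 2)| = 35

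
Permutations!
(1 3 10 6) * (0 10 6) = (0 10)(1 3 6) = [10, 3, 2, 6, 4, 5, 1, 7, 8, 9, 0]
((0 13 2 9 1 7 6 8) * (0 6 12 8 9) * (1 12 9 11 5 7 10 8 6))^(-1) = (0 2 13)(1 8 10)(5 11 6 12 9 7)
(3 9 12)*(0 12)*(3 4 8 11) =(0 12 4 8 11 3 9) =[12, 1, 2, 9, 8, 5, 6, 7, 11, 0, 10, 3, 4]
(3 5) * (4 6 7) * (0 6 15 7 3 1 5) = (0 6 3)(1 5)(4 15 7) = [6, 5, 2, 0, 15, 1, 3, 4, 8, 9, 10, 11, 12, 13, 14, 7]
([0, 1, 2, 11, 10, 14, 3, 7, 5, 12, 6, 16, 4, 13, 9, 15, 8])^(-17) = (3 14 6 5 10 8 4 16 12 11 9)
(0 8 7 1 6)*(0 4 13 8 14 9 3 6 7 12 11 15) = (0 14 9 3 6 4 13 8 12 11 15)(1 7) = [14, 7, 2, 6, 13, 5, 4, 1, 12, 3, 10, 15, 11, 8, 9, 0]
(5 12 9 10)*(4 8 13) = (4 8 13)(5 12 9 10) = [0, 1, 2, 3, 8, 12, 6, 7, 13, 10, 5, 11, 9, 4]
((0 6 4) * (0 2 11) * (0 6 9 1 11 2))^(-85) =(0 4 6 11 1 9)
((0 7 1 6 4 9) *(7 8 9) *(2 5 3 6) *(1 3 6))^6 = (9)(1 3 7 4 6 5 2)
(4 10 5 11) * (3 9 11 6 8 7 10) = (3 9 11 4)(5 6 8 7 10) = [0, 1, 2, 9, 3, 6, 8, 10, 7, 11, 5, 4]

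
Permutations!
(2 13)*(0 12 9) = (0 12 9)(2 13) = [12, 1, 13, 3, 4, 5, 6, 7, 8, 0, 10, 11, 9, 2]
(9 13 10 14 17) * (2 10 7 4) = (2 10 14 17 9 13 7 4) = [0, 1, 10, 3, 2, 5, 6, 4, 8, 13, 14, 11, 12, 7, 17, 15, 16, 9]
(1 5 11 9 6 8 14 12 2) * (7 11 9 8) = (1 5 9 6 7 11 8 14 12 2) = [0, 5, 1, 3, 4, 9, 7, 11, 14, 6, 10, 8, 2, 13, 12]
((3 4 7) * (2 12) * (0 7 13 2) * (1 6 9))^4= ((0 7 3 4 13 2 12)(1 6 9))^4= (0 13 7 2 3 12 4)(1 6 9)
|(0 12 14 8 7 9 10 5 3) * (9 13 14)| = 12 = |(0 12 9 10 5 3)(7 13 14 8)|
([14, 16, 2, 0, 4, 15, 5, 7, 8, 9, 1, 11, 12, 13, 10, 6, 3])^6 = (16)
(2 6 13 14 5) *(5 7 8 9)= (2 6 13 14 7 8 9 5)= [0, 1, 6, 3, 4, 2, 13, 8, 9, 5, 10, 11, 12, 14, 7]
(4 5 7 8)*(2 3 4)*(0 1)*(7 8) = (0 1)(2 3 4 5 8) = [1, 0, 3, 4, 5, 8, 6, 7, 2]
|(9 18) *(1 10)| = 2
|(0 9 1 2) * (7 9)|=5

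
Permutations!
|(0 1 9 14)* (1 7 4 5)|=7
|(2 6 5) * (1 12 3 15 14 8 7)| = |(1 12 3 15 14 8 7)(2 6 5)| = 21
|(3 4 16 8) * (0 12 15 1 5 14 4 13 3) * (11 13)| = 9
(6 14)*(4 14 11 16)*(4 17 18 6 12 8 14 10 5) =(4 10 5)(6 11 16 17 18)(8 14 12) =[0, 1, 2, 3, 10, 4, 11, 7, 14, 9, 5, 16, 8, 13, 12, 15, 17, 18, 6]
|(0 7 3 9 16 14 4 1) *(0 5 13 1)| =21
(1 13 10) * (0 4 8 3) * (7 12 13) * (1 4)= (0 1 7 12 13 10 4 8 3)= [1, 7, 2, 0, 8, 5, 6, 12, 3, 9, 4, 11, 13, 10]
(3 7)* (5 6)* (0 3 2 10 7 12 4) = [3, 1, 10, 12, 0, 6, 5, 2, 8, 9, 7, 11, 4] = (0 3 12 4)(2 10 7)(5 6)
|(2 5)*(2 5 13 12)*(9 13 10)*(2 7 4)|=7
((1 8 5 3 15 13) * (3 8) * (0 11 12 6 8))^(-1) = ((0 11 12 6 8 5)(1 3 15 13))^(-1) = (0 5 8 6 12 11)(1 13 15 3)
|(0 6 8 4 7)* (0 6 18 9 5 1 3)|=12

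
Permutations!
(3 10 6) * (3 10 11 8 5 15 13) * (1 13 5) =[0, 13, 2, 11, 4, 15, 10, 7, 1, 9, 6, 8, 12, 3, 14, 5] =(1 13 3 11 8)(5 15)(6 10)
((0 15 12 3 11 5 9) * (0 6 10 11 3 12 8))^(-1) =(0 8 15)(5 11 10 6 9)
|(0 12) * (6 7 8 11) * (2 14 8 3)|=|(0 12)(2 14 8 11 6 7 3)|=14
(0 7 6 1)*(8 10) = (0 7 6 1)(8 10) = [7, 0, 2, 3, 4, 5, 1, 6, 10, 9, 8]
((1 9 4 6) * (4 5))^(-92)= (1 4 9 6 5)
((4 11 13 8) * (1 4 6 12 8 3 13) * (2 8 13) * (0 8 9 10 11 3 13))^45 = (13)(0 8 6 12)(1 2 11 3 10 4 9)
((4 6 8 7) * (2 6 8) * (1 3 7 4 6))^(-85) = (4 8)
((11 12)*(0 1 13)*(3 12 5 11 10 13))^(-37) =(0 13 10 12 3 1)(5 11)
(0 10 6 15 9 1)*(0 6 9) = (0 10 9 1 6 15) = [10, 6, 2, 3, 4, 5, 15, 7, 8, 1, 9, 11, 12, 13, 14, 0]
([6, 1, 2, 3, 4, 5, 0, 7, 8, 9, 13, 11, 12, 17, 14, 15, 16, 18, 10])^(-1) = (0 6)(10 18 17 13)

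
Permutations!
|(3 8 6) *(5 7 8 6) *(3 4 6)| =|(4 6)(5 7 8)| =6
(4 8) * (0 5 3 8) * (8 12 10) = (0 5 3 12 10 8 4) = [5, 1, 2, 12, 0, 3, 6, 7, 4, 9, 8, 11, 10]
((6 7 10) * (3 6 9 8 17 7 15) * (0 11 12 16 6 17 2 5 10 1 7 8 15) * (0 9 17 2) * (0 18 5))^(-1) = ((0 11 12 16 6 9 15 3 2)(1 7)(5 10 17 8 18))^(-1) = (0 2 3 15 9 6 16 12 11)(1 7)(5 18 8 17 10)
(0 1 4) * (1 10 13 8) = (0 10 13 8 1 4) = [10, 4, 2, 3, 0, 5, 6, 7, 1, 9, 13, 11, 12, 8]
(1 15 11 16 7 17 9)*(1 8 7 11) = (1 15)(7 17 9 8)(11 16) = [0, 15, 2, 3, 4, 5, 6, 17, 7, 8, 10, 16, 12, 13, 14, 1, 11, 9]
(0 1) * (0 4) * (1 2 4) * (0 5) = (0 2 4 5) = [2, 1, 4, 3, 5, 0]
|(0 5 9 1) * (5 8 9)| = |(0 8 9 1)| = 4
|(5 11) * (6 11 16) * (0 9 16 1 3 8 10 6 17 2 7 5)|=13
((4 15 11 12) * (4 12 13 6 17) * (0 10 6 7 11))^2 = (0 6 4)(7 13 11)(10 17 15)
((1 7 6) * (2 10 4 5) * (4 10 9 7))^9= ((10)(1 4 5 2 9 7 6))^9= (10)(1 5 9 6 4 2 7)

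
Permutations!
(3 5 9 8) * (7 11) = (3 5 9 8)(7 11) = [0, 1, 2, 5, 4, 9, 6, 11, 3, 8, 10, 7]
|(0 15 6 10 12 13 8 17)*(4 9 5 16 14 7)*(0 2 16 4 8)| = 6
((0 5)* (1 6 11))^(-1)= ((0 5)(1 6 11))^(-1)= (0 5)(1 11 6)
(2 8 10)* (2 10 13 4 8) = [0, 1, 2, 3, 8, 5, 6, 7, 13, 9, 10, 11, 12, 4] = (4 8 13)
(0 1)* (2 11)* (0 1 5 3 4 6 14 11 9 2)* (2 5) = (0 2 9 5 3 4 6 14 11) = [2, 1, 9, 4, 6, 3, 14, 7, 8, 5, 10, 0, 12, 13, 11]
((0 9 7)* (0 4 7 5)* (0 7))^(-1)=((0 9 5 7 4))^(-1)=(0 4 7 5 9)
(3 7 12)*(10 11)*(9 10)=(3 7 12)(9 10 11)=[0, 1, 2, 7, 4, 5, 6, 12, 8, 10, 11, 9, 3]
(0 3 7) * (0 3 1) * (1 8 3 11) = [8, 0, 2, 7, 4, 5, 6, 11, 3, 9, 10, 1] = (0 8 3 7 11 1)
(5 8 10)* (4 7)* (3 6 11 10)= (3 6 11 10 5 8)(4 7)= [0, 1, 2, 6, 7, 8, 11, 4, 3, 9, 5, 10]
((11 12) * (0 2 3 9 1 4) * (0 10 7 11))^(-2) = ((0 2 3 9 1 4 10 7 11 12))^(-2) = (0 11 10 1 3)(2 12 7 4 9)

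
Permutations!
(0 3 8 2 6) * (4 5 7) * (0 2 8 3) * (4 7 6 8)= (2 8 4 5 6)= [0, 1, 8, 3, 5, 6, 2, 7, 4]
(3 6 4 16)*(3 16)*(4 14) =(16)(3 6 14 4) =[0, 1, 2, 6, 3, 5, 14, 7, 8, 9, 10, 11, 12, 13, 4, 15, 16]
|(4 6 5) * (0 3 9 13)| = |(0 3 9 13)(4 6 5)| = 12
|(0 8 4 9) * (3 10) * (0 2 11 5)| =14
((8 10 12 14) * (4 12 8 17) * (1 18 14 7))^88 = (1 4 18 12 14 7 17)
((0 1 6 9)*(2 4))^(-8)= ((0 1 6 9)(2 4))^(-8)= (9)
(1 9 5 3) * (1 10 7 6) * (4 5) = [0, 9, 2, 10, 5, 3, 1, 6, 8, 4, 7] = (1 9 4 5 3 10 7 6)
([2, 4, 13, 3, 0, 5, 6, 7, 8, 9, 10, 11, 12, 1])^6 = (0 2 13 1 4)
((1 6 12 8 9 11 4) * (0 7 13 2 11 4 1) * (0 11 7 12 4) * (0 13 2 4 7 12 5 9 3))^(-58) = ((0 5 9 13 4 11 1 6 7 2 12 8 3))^(-58) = (0 6 5 7 9 2 13 12 4 8 11 3 1)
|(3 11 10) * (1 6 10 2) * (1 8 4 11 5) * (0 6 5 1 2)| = |(0 6 10 3 1 5 2 8 4 11)| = 10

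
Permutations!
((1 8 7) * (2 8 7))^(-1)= (1 7)(2 8)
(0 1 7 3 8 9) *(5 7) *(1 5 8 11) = (0 5 7 3 11 1 8 9) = [5, 8, 2, 11, 4, 7, 6, 3, 9, 0, 10, 1]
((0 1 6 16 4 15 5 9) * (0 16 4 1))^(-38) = (1 5 6 9 4 16 15)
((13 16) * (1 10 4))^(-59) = ((1 10 4)(13 16))^(-59) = (1 10 4)(13 16)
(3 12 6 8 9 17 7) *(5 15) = (3 12 6 8 9 17 7)(5 15) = [0, 1, 2, 12, 4, 15, 8, 3, 9, 17, 10, 11, 6, 13, 14, 5, 16, 7]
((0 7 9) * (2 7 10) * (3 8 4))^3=((0 10 2 7 9)(3 8 4))^3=(0 7 10 9 2)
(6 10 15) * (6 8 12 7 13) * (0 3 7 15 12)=(0 3 7 13 6 10 12 15 8)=[3, 1, 2, 7, 4, 5, 10, 13, 0, 9, 12, 11, 15, 6, 14, 8]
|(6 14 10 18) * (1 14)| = |(1 14 10 18 6)| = 5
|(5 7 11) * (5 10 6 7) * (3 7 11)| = |(3 7)(6 11 10)| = 6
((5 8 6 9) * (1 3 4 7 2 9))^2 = ((1 3 4 7 2 9 5 8 6))^2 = (1 4 2 5 6 3 7 9 8)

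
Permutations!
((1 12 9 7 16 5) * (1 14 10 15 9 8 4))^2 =(1 8)(4 12)(5 10 9 16 14 15 7)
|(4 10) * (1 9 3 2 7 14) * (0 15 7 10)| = |(0 15 7 14 1 9 3 2 10 4)| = 10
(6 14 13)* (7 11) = (6 14 13)(7 11) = [0, 1, 2, 3, 4, 5, 14, 11, 8, 9, 10, 7, 12, 6, 13]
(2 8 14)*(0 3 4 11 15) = (0 3 4 11 15)(2 8 14) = [3, 1, 8, 4, 11, 5, 6, 7, 14, 9, 10, 15, 12, 13, 2, 0]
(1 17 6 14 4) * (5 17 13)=[0, 13, 2, 3, 1, 17, 14, 7, 8, 9, 10, 11, 12, 5, 4, 15, 16, 6]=(1 13 5 17 6 14 4)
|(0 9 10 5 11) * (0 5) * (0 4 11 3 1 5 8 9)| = |(1 5 3)(4 11 8 9 10)| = 15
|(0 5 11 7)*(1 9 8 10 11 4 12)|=10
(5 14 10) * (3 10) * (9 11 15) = (3 10 5 14)(9 11 15) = [0, 1, 2, 10, 4, 14, 6, 7, 8, 11, 5, 15, 12, 13, 3, 9]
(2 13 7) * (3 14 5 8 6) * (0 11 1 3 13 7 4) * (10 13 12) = (0 11 1 3 14 5 8 6 12 10 13 4)(2 7) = [11, 3, 7, 14, 0, 8, 12, 2, 6, 9, 13, 1, 10, 4, 5]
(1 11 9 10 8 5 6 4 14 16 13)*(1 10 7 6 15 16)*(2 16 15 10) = (1 11 9 7 6 4 14)(2 16 13)(5 10 8) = [0, 11, 16, 3, 14, 10, 4, 6, 5, 7, 8, 9, 12, 2, 1, 15, 13]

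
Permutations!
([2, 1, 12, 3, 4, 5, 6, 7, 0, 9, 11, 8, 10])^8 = (0 12 11)(2 10 8)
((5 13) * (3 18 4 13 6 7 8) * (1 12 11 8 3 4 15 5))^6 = (18) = ((1 12 11 8 4 13)(3 18 15 5 6 7))^6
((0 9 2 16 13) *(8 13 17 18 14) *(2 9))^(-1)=(0 13 8 14 18 17 16 2)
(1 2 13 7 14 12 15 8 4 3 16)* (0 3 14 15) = (0 3 16 1 2 13 7 15 8 4 14 12) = [3, 2, 13, 16, 14, 5, 6, 15, 4, 9, 10, 11, 0, 7, 12, 8, 1]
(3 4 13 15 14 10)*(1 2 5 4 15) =(1 2 5 4 13)(3 15 14 10) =[0, 2, 5, 15, 13, 4, 6, 7, 8, 9, 3, 11, 12, 1, 10, 14]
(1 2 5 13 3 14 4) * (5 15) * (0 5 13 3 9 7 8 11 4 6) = (0 5 3 14 6)(1 2 15 13 9 7 8 11 4) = [5, 2, 15, 14, 1, 3, 0, 8, 11, 7, 10, 4, 12, 9, 6, 13]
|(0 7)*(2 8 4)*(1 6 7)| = 12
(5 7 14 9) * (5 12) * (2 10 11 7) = (2 10 11 7 14 9 12 5) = [0, 1, 10, 3, 4, 2, 6, 14, 8, 12, 11, 7, 5, 13, 9]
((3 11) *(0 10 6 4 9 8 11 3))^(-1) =((0 10 6 4 9 8 11))^(-1) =(0 11 8 9 4 6 10)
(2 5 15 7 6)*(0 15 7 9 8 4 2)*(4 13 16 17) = [15, 1, 5, 3, 2, 7, 0, 6, 13, 8, 10, 11, 12, 16, 14, 9, 17, 4] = (0 15 9 8 13 16 17 4 2 5 7 6)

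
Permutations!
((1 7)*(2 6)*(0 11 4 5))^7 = ((0 11 4 5)(1 7)(2 6))^7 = (0 5 4 11)(1 7)(2 6)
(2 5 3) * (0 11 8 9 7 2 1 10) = [11, 10, 5, 1, 4, 3, 6, 2, 9, 7, 0, 8] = (0 11 8 9 7 2 5 3 1 10)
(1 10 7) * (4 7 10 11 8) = (1 11 8 4 7) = [0, 11, 2, 3, 7, 5, 6, 1, 4, 9, 10, 8]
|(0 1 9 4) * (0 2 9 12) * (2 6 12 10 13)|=9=|(0 1 10 13 2 9 4 6 12)|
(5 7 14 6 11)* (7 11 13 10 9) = (5 11)(6 13 10 9 7 14) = [0, 1, 2, 3, 4, 11, 13, 14, 8, 7, 9, 5, 12, 10, 6]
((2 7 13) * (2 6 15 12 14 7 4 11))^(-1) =(2 11 4)(6 13 7 14 12 15)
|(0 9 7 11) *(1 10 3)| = |(0 9 7 11)(1 10 3)| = 12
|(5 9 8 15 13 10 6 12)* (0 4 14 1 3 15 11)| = 14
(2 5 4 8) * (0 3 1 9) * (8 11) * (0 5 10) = (0 3 1 9 5 4 11 8 2 10) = [3, 9, 10, 1, 11, 4, 6, 7, 2, 5, 0, 8]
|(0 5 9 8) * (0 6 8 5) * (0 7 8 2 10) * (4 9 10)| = 9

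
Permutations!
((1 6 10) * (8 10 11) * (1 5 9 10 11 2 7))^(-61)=((1 6 2 7)(5 9 10)(8 11))^(-61)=(1 7 2 6)(5 10 9)(8 11)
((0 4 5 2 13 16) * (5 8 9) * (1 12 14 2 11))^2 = ((0 4 8 9 5 11 1 12 14 2 13 16))^2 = (0 8 5 1 14 13)(2 16 4 9 11 12)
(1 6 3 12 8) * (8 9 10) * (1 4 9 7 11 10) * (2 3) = (1 6 2 3 12 7 11 10 8 4 9) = [0, 6, 3, 12, 9, 5, 2, 11, 4, 1, 8, 10, 7]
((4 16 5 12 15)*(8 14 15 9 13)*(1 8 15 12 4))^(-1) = (1 15 13 9 12 14 8)(4 5 16)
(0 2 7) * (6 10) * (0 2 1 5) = (0 1 5)(2 7)(6 10) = [1, 5, 7, 3, 4, 0, 10, 2, 8, 9, 6]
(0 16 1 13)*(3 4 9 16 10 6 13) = (0 10 6 13)(1 3 4 9 16) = [10, 3, 2, 4, 9, 5, 13, 7, 8, 16, 6, 11, 12, 0, 14, 15, 1]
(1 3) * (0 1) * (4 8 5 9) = (0 1 3)(4 8 5 9) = [1, 3, 2, 0, 8, 9, 6, 7, 5, 4]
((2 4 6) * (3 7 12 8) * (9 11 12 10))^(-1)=((2 4 6)(3 7 10 9 11 12 8))^(-1)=(2 6 4)(3 8 12 11 9 10 7)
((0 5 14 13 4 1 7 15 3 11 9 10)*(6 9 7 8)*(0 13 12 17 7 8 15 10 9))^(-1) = ((0 5 14 12 17 7 10 13 4 1 15 3 11 8 6))^(-1) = (0 6 8 11 3 15 1 4 13 10 7 17 12 14 5)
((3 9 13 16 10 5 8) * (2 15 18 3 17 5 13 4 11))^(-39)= (2 3 11 18 4 15 9)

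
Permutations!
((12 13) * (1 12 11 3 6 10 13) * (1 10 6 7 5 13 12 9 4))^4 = (1 9 4)(3 11 13 5 7)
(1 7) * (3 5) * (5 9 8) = [0, 7, 2, 9, 4, 3, 6, 1, 5, 8] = (1 7)(3 9 8 5)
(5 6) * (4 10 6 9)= (4 10 6 5 9)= [0, 1, 2, 3, 10, 9, 5, 7, 8, 4, 6]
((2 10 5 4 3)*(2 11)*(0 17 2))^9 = ((0 17 2 10 5 4 3 11))^9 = (0 17 2 10 5 4 3 11)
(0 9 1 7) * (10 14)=(0 9 1 7)(10 14)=[9, 7, 2, 3, 4, 5, 6, 0, 8, 1, 14, 11, 12, 13, 10]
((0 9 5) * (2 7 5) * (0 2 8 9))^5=(2 5 7)(8 9)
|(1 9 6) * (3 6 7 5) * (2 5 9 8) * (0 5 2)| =6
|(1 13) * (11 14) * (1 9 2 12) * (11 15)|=15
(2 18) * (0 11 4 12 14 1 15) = (0 11 4 12 14 1 15)(2 18) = [11, 15, 18, 3, 12, 5, 6, 7, 8, 9, 10, 4, 14, 13, 1, 0, 16, 17, 2]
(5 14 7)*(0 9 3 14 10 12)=(0 9 3 14 7 5 10 12)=[9, 1, 2, 14, 4, 10, 6, 5, 8, 3, 12, 11, 0, 13, 7]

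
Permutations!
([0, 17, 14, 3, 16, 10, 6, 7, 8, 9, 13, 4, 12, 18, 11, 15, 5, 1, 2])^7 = [0, 17, 13, 3, 14, 4, 6, 7, 8, 9, 16, 2, 12, 5, 18, 15, 11, 1, 10]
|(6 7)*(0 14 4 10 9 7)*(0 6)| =6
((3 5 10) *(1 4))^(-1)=((1 4)(3 5 10))^(-1)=(1 4)(3 10 5)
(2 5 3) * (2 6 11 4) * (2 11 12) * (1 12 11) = (1 12 2 5 3 6 11 4) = [0, 12, 5, 6, 1, 3, 11, 7, 8, 9, 10, 4, 2]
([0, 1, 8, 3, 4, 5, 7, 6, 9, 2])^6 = (9)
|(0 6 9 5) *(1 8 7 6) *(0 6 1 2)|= 6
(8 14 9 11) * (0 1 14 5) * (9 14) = [1, 9, 2, 3, 4, 0, 6, 7, 5, 11, 10, 8, 12, 13, 14] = (14)(0 1 9 11 8 5)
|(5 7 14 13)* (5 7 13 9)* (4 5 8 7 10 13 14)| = 6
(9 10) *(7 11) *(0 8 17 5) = (0 8 17 5)(7 11)(9 10) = [8, 1, 2, 3, 4, 0, 6, 11, 17, 10, 9, 7, 12, 13, 14, 15, 16, 5]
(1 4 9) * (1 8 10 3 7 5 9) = (1 4)(3 7 5 9 8 10) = [0, 4, 2, 7, 1, 9, 6, 5, 10, 8, 3]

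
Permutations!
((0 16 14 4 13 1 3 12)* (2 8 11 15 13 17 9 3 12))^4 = ((0 16 14 4 17 9 3 2 8 11 15 13 1 12))^4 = (0 17 8 1 14 3 15)(2 13 16 9 11 12 4)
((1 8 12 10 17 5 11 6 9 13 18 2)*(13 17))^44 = (1 12 13 2 8 10 18)(5 17 9 6 11)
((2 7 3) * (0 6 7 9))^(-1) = ((0 6 7 3 2 9))^(-1) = (0 9 2 3 7 6)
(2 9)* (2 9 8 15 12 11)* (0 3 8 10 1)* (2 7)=[3, 0, 10, 8, 4, 5, 6, 2, 15, 9, 1, 7, 11, 13, 14, 12]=(0 3 8 15 12 11 7 2 10 1)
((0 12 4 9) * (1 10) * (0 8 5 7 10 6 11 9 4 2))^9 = (12)(1 6 11 9 8 5 7 10)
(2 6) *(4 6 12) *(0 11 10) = (0 11 10)(2 12 4 6) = [11, 1, 12, 3, 6, 5, 2, 7, 8, 9, 0, 10, 4]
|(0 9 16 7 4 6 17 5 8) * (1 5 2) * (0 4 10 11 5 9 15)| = |(0 15)(1 9 16 7 10 11 5 8 4 6 17 2)| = 12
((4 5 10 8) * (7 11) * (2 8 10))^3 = ((2 8 4 5)(7 11))^3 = (2 5 4 8)(7 11)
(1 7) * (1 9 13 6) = (1 7 9 13 6) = [0, 7, 2, 3, 4, 5, 1, 9, 8, 13, 10, 11, 12, 6]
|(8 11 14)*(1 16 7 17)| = |(1 16 7 17)(8 11 14)| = 12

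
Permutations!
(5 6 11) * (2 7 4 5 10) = (2 7 4 5 6 11 10) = [0, 1, 7, 3, 5, 6, 11, 4, 8, 9, 2, 10]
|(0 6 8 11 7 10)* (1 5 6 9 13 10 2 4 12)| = |(0 9 13 10)(1 5 6 8 11 7 2 4 12)| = 36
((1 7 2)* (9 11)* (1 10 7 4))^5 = ((1 4)(2 10 7)(9 11))^5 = (1 4)(2 7 10)(9 11)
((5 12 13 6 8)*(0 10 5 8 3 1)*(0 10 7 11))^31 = ((0 7 11)(1 10 5 12 13 6 3))^31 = (0 7 11)(1 12 3 5 6 10 13)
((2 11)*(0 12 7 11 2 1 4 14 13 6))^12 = (0 11 14)(1 13 12)(4 6 7)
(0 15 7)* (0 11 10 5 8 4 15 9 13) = (0 9 13)(4 15 7 11 10 5 8) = [9, 1, 2, 3, 15, 8, 6, 11, 4, 13, 5, 10, 12, 0, 14, 7]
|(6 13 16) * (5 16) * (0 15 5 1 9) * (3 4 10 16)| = 11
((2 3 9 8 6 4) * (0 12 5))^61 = ((0 12 5)(2 3 9 8 6 4))^61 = (0 12 5)(2 3 9 8 6 4)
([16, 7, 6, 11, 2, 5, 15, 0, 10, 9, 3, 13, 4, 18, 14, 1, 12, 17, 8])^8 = [7, 15, 4, 13, 12, 5, 2, 1, 3, 9, 11, 18, 16, 8, 14, 6, 0, 17, 10]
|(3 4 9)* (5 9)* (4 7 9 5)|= |(3 7 9)|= 3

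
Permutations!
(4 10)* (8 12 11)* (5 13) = (4 10)(5 13)(8 12 11) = [0, 1, 2, 3, 10, 13, 6, 7, 12, 9, 4, 8, 11, 5]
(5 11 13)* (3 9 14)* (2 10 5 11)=(2 10 5)(3 9 14)(11 13)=[0, 1, 10, 9, 4, 2, 6, 7, 8, 14, 5, 13, 12, 11, 3]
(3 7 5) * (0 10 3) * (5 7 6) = [10, 1, 2, 6, 4, 0, 5, 7, 8, 9, 3] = (0 10 3 6 5)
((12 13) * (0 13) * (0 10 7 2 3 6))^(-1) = ((0 13 12 10 7 2 3 6))^(-1) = (0 6 3 2 7 10 12 13)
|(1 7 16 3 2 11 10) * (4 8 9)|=21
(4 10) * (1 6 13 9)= (1 6 13 9)(4 10)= [0, 6, 2, 3, 10, 5, 13, 7, 8, 1, 4, 11, 12, 9]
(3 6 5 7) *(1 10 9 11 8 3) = [0, 10, 2, 6, 4, 7, 5, 1, 3, 11, 9, 8] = (1 10 9 11 8 3 6 5 7)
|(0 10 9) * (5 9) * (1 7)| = |(0 10 5 9)(1 7)| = 4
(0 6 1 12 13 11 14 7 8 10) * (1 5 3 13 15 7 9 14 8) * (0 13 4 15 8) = (0 6 5 3 4 15 7 1 12 8 10 13 11)(9 14) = [6, 12, 2, 4, 15, 3, 5, 1, 10, 14, 13, 0, 8, 11, 9, 7]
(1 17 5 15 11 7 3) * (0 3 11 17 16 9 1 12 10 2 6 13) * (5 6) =(0 3 12 10 2 5 15 17 6 13)(1 16 9)(7 11) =[3, 16, 5, 12, 4, 15, 13, 11, 8, 1, 2, 7, 10, 0, 14, 17, 9, 6]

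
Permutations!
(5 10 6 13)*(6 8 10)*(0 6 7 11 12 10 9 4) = [6, 1, 2, 3, 0, 7, 13, 11, 9, 4, 8, 12, 10, 5] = (0 6 13 5 7 11 12 10 8 9 4)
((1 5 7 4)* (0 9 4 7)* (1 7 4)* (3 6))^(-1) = (0 5 1 9)(3 6)(4 7)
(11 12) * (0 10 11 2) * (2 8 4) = (0 10 11 12 8 4 2) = [10, 1, 0, 3, 2, 5, 6, 7, 4, 9, 11, 12, 8]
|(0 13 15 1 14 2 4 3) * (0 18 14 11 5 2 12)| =12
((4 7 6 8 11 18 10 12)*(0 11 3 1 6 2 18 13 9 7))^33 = ((0 11 13 9 7 2 18 10 12 4)(1 6 8 3))^33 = (0 9 18 4 13 2 12 11 7 10)(1 6 8 3)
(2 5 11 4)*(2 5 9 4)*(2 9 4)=(2 4 5 11 9)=[0, 1, 4, 3, 5, 11, 6, 7, 8, 2, 10, 9]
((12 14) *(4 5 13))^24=(14)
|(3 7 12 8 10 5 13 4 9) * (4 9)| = 8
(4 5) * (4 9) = (4 5 9) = [0, 1, 2, 3, 5, 9, 6, 7, 8, 4]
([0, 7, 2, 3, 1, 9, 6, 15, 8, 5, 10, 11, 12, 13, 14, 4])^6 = (1 15)(4 7)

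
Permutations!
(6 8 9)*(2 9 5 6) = (2 9)(5 6 8) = [0, 1, 9, 3, 4, 6, 8, 7, 5, 2]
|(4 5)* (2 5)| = 3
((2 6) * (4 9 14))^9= (14)(2 6)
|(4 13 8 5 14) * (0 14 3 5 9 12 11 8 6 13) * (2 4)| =|(0 14 2 4)(3 5)(6 13)(8 9 12 11)| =4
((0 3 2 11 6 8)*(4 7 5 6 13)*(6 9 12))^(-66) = (0 7)(2 9)(3 5)(4 8)(6 13)(11 12)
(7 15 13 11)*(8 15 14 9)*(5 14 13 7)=(5 14 9 8 15 7 13 11)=[0, 1, 2, 3, 4, 14, 6, 13, 15, 8, 10, 5, 12, 11, 9, 7]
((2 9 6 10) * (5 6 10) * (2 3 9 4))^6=(10)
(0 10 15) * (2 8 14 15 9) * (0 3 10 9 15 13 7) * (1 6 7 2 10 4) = (0 9 10 15 3 4 1 6 7)(2 8 14 13) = [9, 6, 8, 4, 1, 5, 7, 0, 14, 10, 15, 11, 12, 2, 13, 3]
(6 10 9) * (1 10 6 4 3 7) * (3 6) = [0, 10, 2, 7, 6, 5, 3, 1, 8, 4, 9] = (1 10 9 4 6 3 7)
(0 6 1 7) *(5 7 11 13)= (0 6 1 11 13 5 7)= [6, 11, 2, 3, 4, 7, 1, 0, 8, 9, 10, 13, 12, 5]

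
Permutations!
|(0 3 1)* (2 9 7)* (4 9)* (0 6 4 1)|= |(0 3)(1 6 4 9 7 2)|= 6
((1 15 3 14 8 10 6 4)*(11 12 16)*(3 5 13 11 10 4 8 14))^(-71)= ((1 15 5 13 11 12 16 10 6 8 4))^(-71)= (1 16 15 10 5 6 13 8 11 4 12)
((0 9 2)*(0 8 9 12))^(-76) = (12)(2 9 8)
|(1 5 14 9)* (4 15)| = 4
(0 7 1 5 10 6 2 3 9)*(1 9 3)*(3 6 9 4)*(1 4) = (0 7 1 5 10 9)(2 4 3 6) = [7, 5, 4, 6, 3, 10, 2, 1, 8, 0, 9]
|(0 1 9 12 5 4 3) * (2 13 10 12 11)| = 11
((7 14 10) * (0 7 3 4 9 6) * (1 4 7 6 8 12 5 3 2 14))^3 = (14)(0 6)(1 8 3 4 12 7 9 5)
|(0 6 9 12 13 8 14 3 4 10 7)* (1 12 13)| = 10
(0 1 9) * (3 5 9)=(0 1 3 5 9)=[1, 3, 2, 5, 4, 9, 6, 7, 8, 0]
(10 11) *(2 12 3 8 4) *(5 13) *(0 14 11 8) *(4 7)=(0 14 11 10 8 7 4 2 12 3)(5 13)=[14, 1, 12, 0, 2, 13, 6, 4, 7, 9, 8, 10, 3, 5, 11]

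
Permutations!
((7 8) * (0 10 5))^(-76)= ((0 10 5)(7 8))^(-76)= (0 5 10)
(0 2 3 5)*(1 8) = (0 2 3 5)(1 8) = [2, 8, 3, 5, 4, 0, 6, 7, 1]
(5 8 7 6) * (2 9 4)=(2 9 4)(5 8 7 6)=[0, 1, 9, 3, 2, 8, 5, 6, 7, 4]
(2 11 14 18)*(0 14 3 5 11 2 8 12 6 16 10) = [14, 1, 2, 5, 4, 11, 16, 7, 12, 9, 0, 3, 6, 13, 18, 15, 10, 17, 8] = (0 14 18 8 12 6 16 10)(3 5 11)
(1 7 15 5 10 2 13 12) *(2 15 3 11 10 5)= [0, 7, 13, 11, 4, 5, 6, 3, 8, 9, 15, 10, 1, 12, 14, 2]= (1 7 3 11 10 15 2 13 12)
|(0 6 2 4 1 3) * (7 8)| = |(0 6 2 4 1 3)(7 8)| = 6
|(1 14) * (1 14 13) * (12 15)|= 2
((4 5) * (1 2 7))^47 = ((1 2 7)(4 5))^47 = (1 7 2)(4 5)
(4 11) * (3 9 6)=(3 9 6)(4 11)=[0, 1, 2, 9, 11, 5, 3, 7, 8, 6, 10, 4]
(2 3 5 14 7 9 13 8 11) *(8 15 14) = (2 3 5 8 11)(7 9 13 15 14) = [0, 1, 3, 5, 4, 8, 6, 9, 11, 13, 10, 2, 12, 15, 7, 14]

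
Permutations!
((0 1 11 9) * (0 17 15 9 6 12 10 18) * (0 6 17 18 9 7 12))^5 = (0 7 6 15 18 17 9 11 10 1 12)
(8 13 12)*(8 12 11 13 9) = (8 9)(11 13) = [0, 1, 2, 3, 4, 5, 6, 7, 9, 8, 10, 13, 12, 11]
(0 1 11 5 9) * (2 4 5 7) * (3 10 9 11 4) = (0 1 4 5 11 7 2 3 10 9) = [1, 4, 3, 10, 5, 11, 6, 2, 8, 0, 9, 7]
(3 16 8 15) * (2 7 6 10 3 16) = (2 7 6 10 3)(8 15 16) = [0, 1, 7, 2, 4, 5, 10, 6, 15, 9, 3, 11, 12, 13, 14, 16, 8]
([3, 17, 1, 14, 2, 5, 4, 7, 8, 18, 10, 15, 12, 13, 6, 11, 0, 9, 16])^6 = (0 1 3 17 14 9 6 18 4 16 2)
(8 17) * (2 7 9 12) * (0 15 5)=(0 15 5)(2 7 9 12)(8 17)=[15, 1, 7, 3, 4, 0, 6, 9, 17, 12, 10, 11, 2, 13, 14, 5, 16, 8]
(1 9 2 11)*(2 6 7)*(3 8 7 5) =(1 9 6 5 3 8 7 2 11) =[0, 9, 11, 8, 4, 3, 5, 2, 7, 6, 10, 1]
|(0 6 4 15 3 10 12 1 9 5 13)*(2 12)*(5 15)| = 35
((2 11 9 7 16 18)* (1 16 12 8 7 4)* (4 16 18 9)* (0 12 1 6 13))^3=((0 12 8 7 1 18 2 11 4 6 13)(9 16))^3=(0 7 2 6 12 1 11 13 8 18 4)(9 16)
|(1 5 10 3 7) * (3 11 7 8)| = 10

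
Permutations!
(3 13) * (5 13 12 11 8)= (3 12 11 8 5 13)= [0, 1, 2, 12, 4, 13, 6, 7, 5, 9, 10, 8, 11, 3]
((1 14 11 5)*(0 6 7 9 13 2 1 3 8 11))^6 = ((0 6 7 9 13 2 1 14)(3 8 11 5))^6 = (0 1 13 7)(2 9 6 14)(3 11)(5 8)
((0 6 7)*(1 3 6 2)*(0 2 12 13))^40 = (0 12 13)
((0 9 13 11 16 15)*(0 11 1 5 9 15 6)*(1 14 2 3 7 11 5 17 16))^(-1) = ((0 15 5 9 13 14 2 3 7 11 1 17 16 6))^(-1) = (0 6 16 17 1 11 7 3 2 14 13 9 5 15)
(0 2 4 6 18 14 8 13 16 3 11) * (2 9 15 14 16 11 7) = (0 9 15 14 8 13 11)(2 4 6 18 16 3 7) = [9, 1, 4, 7, 6, 5, 18, 2, 13, 15, 10, 0, 12, 11, 8, 14, 3, 17, 16]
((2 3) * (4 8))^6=(8)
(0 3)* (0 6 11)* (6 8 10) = (0 3 8 10 6 11) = [3, 1, 2, 8, 4, 5, 11, 7, 10, 9, 6, 0]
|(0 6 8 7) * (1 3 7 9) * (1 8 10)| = 6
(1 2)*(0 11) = (0 11)(1 2) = [11, 2, 1, 3, 4, 5, 6, 7, 8, 9, 10, 0]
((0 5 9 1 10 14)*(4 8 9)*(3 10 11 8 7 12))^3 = ((0 5 4 7 12 3 10 14)(1 11 8 9))^3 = (0 7 10 5 12 14 4 3)(1 9 8 11)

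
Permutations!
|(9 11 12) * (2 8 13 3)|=|(2 8 13 3)(9 11 12)|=12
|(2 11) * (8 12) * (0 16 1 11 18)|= |(0 16 1 11 2 18)(8 12)|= 6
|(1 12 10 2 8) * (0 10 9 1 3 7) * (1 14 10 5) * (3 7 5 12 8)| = |(0 12 9 14 10 2 3 5 1 8 7)| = 11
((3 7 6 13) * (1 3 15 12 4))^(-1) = (1 4 12 15 13 6 7 3)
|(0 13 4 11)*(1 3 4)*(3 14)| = 7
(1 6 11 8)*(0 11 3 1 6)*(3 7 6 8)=(0 11 3 1)(6 7)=[11, 0, 2, 1, 4, 5, 7, 6, 8, 9, 10, 3]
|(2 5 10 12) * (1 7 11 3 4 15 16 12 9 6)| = |(1 7 11 3 4 15 16 12 2 5 10 9 6)| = 13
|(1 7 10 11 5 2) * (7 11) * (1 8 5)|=6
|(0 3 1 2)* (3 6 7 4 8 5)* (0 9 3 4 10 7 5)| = |(0 6 5 4 8)(1 2 9 3)(7 10)| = 20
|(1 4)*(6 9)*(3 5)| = 2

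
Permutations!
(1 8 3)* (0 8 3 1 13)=[8, 3, 2, 13, 4, 5, 6, 7, 1, 9, 10, 11, 12, 0]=(0 8 1 3 13)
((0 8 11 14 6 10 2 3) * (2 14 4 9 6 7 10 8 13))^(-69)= (14)(0 3 2 13)(4 9 6 8 11)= ((0 13 2 3)(4 9 6 8 11)(7 10 14))^(-69)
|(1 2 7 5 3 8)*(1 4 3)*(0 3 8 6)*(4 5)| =6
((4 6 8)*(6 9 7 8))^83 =((4 9 7 8))^83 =(4 8 7 9)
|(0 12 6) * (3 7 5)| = |(0 12 6)(3 7 5)| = 3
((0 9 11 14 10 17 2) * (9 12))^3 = (0 11 17 12 14 2 9 10)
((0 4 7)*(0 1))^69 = ((0 4 7 1))^69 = (0 4 7 1)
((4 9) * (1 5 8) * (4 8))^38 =((1 5 4 9 8))^38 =(1 9 5 8 4)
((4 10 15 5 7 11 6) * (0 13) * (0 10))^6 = (0 11 15)(4 7 10)(5 13 6)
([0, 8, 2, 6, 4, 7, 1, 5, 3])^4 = (8)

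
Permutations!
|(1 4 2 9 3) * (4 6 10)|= 7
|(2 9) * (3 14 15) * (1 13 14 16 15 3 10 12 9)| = |(1 13 14 3 16 15 10 12 9 2)| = 10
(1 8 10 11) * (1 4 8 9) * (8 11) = (1 9)(4 11)(8 10) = [0, 9, 2, 3, 11, 5, 6, 7, 10, 1, 8, 4]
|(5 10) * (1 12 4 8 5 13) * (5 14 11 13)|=14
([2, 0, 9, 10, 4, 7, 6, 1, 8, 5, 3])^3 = (0 5)(1 9)(2 7)(3 10)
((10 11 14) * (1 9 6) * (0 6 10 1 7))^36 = ((0 6 7)(1 9 10 11 14))^36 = (1 9 10 11 14)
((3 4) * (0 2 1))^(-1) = (0 1 2)(3 4)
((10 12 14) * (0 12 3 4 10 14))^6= ((14)(0 12)(3 4 10))^6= (14)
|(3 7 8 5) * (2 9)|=|(2 9)(3 7 8 5)|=4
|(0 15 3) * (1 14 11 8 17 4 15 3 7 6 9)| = 10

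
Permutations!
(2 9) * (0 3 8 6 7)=(0 3 8 6 7)(2 9)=[3, 1, 9, 8, 4, 5, 7, 0, 6, 2]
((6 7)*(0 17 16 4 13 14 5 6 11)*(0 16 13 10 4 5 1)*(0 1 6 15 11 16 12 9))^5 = (0 7 12 14 15 17 16 9 6 11 13 5)(4 10)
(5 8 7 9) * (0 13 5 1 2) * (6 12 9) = (0 13 5 8 7 6 12 9 1 2) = [13, 2, 0, 3, 4, 8, 12, 6, 7, 1, 10, 11, 9, 5]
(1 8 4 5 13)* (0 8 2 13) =(0 8 4 5)(1 2 13) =[8, 2, 13, 3, 5, 0, 6, 7, 4, 9, 10, 11, 12, 1]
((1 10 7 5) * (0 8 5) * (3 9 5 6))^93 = ((0 8 6 3 9 5 1 10 7))^93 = (0 3 1)(5 7 6)(8 9 10)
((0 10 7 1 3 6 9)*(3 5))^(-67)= (0 3 7 9 5 10 6 1)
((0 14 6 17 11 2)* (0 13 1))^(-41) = (0 1 13 2 11 17 6 14)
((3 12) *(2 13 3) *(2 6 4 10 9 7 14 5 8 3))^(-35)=((2 13)(3 12 6 4 10 9 7 14 5 8))^(-35)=(2 13)(3 9)(4 5)(6 14)(7 12)(8 10)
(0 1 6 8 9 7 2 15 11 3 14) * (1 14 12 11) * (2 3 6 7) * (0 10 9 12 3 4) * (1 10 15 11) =(0 14 15 10 9 2 11 6 8 12 1 7 4) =[14, 7, 11, 3, 0, 5, 8, 4, 12, 2, 9, 6, 1, 13, 15, 10]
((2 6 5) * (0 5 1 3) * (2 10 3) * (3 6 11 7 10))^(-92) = (0 5 3)(1 10 11)(2 6 7)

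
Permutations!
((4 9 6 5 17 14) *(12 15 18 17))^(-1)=((4 9 6 5 12 15 18 17 14))^(-1)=(4 14 17 18 15 12 5 6 9)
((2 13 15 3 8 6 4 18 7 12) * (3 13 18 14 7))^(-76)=(2 4 18 14 3 7 8 12 6)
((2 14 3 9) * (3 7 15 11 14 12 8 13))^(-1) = ((2 12 8 13 3 9)(7 15 11 14))^(-1) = (2 9 3 13 8 12)(7 14 11 15)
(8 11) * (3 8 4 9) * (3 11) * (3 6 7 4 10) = (3 8 6 7 4 9 11 10) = [0, 1, 2, 8, 9, 5, 7, 4, 6, 11, 3, 10]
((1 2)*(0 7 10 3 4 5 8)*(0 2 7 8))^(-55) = ((0 8 2 1 7 10 3 4 5))^(-55) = (0 5 4 3 10 7 1 2 8)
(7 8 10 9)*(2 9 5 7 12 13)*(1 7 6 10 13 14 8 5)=[0, 7, 9, 3, 4, 6, 10, 5, 13, 12, 1, 11, 14, 2, 8]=(1 7 5 6 10)(2 9 12 14 8 13)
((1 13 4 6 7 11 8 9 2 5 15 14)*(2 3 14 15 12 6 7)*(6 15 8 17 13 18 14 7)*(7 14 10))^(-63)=(1 17 5 3 7 6 8 18 13 12 14 11 2 9 10 4 15)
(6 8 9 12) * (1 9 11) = (1 9 12 6 8 11) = [0, 9, 2, 3, 4, 5, 8, 7, 11, 12, 10, 1, 6]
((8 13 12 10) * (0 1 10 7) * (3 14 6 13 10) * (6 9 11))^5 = (0 11)(1 6)(3 13)(7 9)(8 10)(12 14)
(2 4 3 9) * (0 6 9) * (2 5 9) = (0 6 2 4 3)(5 9) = [6, 1, 4, 0, 3, 9, 2, 7, 8, 5]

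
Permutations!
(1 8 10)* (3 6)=(1 8 10)(3 6)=[0, 8, 2, 6, 4, 5, 3, 7, 10, 9, 1]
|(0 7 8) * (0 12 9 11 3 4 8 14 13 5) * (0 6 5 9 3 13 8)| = 42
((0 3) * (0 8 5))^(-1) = ((0 3 8 5))^(-1) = (0 5 8 3)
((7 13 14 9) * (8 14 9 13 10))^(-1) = ((7 10 8 14 13 9))^(-1) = (7 9 13 14 8 10)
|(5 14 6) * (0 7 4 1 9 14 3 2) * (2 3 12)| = 10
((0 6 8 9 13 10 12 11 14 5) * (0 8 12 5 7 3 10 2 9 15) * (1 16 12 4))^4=(0 16 7 8 4 11 10)(1 14 5 6 12 3 15)(2 9 13)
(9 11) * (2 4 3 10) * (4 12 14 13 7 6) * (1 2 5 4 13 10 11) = (1 2 12 14 10 5 4 3 11 9)(6 13 7) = [0, 2, 12, 11, 3, 4, 13, 6, 8, 1, 5, 9, 14, 7, 10]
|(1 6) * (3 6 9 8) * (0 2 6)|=7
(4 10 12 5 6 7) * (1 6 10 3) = [0, 6, 2, 1, 3, 10, 7, 4, 8, 9, 12, 11, 5] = (1 6 7 4 3)(5 10 12)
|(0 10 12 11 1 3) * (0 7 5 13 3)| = 20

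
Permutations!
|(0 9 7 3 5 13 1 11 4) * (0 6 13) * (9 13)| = |(0 13 1 11 4 6 9 7 3 5)| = 10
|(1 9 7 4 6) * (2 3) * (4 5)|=6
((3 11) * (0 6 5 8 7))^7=(0 5 7 6 8)(3 11)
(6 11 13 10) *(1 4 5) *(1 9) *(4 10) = (1 10 6 11 13 4 5 9) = [0, 10, 2, 3, 5, 9, 11, 7, 8, 1, 6, 13, 12, 4]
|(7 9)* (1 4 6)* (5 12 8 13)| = |(1 4 6)(5 12 8 13)(7 9)| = 12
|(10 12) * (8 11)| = |(8 11)(10 12)| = 2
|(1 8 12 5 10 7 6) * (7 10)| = 6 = |(1 8 12 5 7 6)|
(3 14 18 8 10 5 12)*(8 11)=[0, 1, 2, 14, 4, 12, 6, 7, 10, 9, 5, 8, 3, 13, 18, 15, 16, 17, 11]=(3 14 18 11 8 10 5 12)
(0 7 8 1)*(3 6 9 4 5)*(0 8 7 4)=(0 4 5 3 6 9)(1 8)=[4, 8, 2, 6, 5, 3, 9, 7, 1, 0]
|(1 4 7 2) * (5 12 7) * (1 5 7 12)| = 5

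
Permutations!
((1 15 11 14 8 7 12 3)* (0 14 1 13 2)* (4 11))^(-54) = ((0 14 8 7 12 3 13 2)(1 15 4 11))^(-54) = (0 8 12 13)(1 4)(2 14 7 3)(11 15)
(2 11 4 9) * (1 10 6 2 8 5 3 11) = [0, 10, 1, 11, 9, 3, 2, 7, 5, 8, 6, 4] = (1 10 6 2)(3 11 4 9 8 5)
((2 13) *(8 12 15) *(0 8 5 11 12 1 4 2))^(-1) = ((0 8 1 4 2 13)(5 11 12 15))^(-1) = (0 13 2 4 1 8)(5 15 12 11)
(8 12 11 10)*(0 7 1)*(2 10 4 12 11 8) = (0 7 1)(2 10)(4 12 8 11) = [7, 0, 10, 3, 12, 5, 6, 1, 11, 9, 2, 4, 8]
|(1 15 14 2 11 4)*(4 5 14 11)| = 7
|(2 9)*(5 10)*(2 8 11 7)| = 10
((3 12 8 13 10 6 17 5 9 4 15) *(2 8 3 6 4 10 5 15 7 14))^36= ((2 8 13 5 9 10 4 7 14)(3 12)(6 17 15))^36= (17)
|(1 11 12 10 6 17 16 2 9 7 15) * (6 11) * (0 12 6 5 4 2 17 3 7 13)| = |(0 12 10 11 6 3 7 15 1 5 4 2 9 13)(16 17)| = 14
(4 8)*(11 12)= (4 8)(11 12)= [0, 1, 2, 3, 8, 5, 6, 7, 4, 9, 10, 12, 11]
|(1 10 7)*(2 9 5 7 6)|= 7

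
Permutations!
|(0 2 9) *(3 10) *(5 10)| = 3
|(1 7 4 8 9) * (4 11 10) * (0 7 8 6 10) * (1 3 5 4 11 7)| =10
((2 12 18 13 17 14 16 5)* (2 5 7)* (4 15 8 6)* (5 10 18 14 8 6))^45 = ((2 12 14 16 7)(4 15 6)(5 10 18 13 17 8))^45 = (5 13)(8 18)(10 17)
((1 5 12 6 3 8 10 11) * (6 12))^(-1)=((12)(1 5 6 3 8 10 11))^(-1)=(12)(1 11 10 8 3 6 5)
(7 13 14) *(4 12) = (4 12)(7 13 14) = [0, 1, 2, 3, 12, 5, 6, 13, 8, 9, 10, 11, 4, 14, 7]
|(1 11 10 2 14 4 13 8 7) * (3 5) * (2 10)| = 8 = |(1 11 2 14 4 13 8 7)(3 5)|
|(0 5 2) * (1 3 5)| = 5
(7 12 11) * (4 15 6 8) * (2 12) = (2 12 11 7)(4 15 6 8) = [0, 1, 12, 3, 15, 5, 8, 2, 4, 9, 10, 7, 11, 13, 14, 6]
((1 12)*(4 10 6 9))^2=(12)(4 6)(9 10)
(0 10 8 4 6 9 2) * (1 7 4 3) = [10, 7, 0, 1, 6, 5, 9, 4, 3, 2, 8] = (0 10 8 3 1 7 4 6 9 2)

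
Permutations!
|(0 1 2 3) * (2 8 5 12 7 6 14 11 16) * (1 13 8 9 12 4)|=|(0 13 8 5 4 1 9 12 7 6 14 11 16 2 3)|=15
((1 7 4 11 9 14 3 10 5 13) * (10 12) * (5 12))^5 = (1 14 7 3 4 5 11 13 9)(10 12)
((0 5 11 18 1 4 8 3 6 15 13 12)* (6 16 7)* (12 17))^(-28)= ((0 5 11 18 1 4 8 3 16 7 6 15 13 17 12))^(-28)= (0 11 1 8 16 6 13 12 5 18 4 3 7 15 17)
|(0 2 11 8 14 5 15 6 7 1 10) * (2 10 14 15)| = 18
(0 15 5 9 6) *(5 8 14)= (0 15 8 14 5 9 6)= [15, 1, 2, 3, 4, 9, 0, 7, 14, 6, 10, 11, 12, 13, 5, 8]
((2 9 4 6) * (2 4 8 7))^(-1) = (2 7 8 9)(4 6)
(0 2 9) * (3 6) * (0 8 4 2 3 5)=[3, 1, 9, 6, 2, 0, 5, 7, 4, 8]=(0 3 6 5)(2 9 8 4)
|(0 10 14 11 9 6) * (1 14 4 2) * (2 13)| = |(0 10 4 13 2 1 14 11 9 6)| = 10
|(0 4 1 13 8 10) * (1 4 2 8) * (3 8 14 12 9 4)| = |(0 2 14 12 9 4 3 8 10)(1 13)| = 18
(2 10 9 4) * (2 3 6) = (2 10 9 4 3 6) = [0, 1, 10, 6, 3, 5, 2, 7, 8, 4, 9]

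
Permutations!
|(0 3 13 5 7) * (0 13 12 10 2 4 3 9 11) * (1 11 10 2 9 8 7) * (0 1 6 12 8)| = |(1 11)(2 4 3 8 7 13 5 6 12)(9 10)| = 18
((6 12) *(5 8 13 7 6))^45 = ((5 8 13 7 6 12))^45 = (5 7)(6 8)(12 13)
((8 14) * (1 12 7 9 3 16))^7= (1 12 7 9 3 16)(8 14)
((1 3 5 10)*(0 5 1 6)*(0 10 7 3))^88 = (10)(0 3 5 1 7)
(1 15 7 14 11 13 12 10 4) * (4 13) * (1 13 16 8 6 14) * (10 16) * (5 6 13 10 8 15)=(1 5 6 14 11 4 10 8 13 12 16 15 7)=[0, 5, 2, 3, 10, 6, 14, 1, 13, 9, 8, 4, 16, 12, 11, 7, 15]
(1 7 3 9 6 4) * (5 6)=(1 7 3 9 5 6 4)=[0, 7, 2, 9, 1, 6, 4, 3, 8, 5]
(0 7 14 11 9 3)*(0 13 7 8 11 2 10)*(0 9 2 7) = [8, 1, 10, 13, 4, 5, 6, 14, 11, 3, 9, 2, 12, 0, 7] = (0 8 11 2 10 9 3 13)(7 14)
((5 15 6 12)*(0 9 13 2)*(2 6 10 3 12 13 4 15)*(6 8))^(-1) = ((0 9 4 15 10 3 12 5 2)(6 13 8))^(-1) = (0 2 5 12 3 10 15 4 9)(6 8 13)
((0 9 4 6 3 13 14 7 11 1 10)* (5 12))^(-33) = (14)(5 12)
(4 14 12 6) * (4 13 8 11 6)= (4 14 12)(6 13 8 11)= [0, 1, 2, 3, 14, 5, 13, 7, 11, 9, 10, 6, 4, 8, 12]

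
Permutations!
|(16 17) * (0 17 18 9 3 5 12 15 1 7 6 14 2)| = 14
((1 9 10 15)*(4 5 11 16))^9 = (1 9 10 15)(4 5 11 16)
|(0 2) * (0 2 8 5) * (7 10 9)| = 3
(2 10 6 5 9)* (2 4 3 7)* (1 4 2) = (1 4 3 7)(2 10 6 5 9) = [0, 4, 10, 7, 3, 9, 5, 1, 8, 2, 6]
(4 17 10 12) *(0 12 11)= (0 12 4 17 10 11)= [12, 1, 2, 3, 17, 5, 6, 7, 8, 9, 11, 0, 4, 13, 14, 15, 16, 10]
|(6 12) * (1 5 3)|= |(1 5 3)(6 12)|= 6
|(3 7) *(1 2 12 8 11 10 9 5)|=|(1 2 12 8 11 10 9 5)(3 7)|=8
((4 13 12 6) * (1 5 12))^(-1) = (1 13 4 6 12 5)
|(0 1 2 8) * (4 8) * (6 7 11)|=15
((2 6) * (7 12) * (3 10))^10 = ((2 6)(3 10)(7 12))^10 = (12)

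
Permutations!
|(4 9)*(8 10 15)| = |(4 9)(8 10 15)| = 6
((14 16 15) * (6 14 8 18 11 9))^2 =(6 16 8 11)(9 14 15 18)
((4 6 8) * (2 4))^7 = ((2 4 6 8))^7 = (2 8 6 4)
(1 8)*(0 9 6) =(0 9 6)(1 8) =[9, 8, 2, 3, 4, 5, 0, 7, 1, 6]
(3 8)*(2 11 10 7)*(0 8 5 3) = (0 8)(2 11 10 7)(3 5) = [8, 1, 11, 5, 4, 3, 6, 2, 0, 9, 7, 10]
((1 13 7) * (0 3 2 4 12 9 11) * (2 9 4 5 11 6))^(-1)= (0 11 5 2 6 9 3)(1 7 13)(4 12)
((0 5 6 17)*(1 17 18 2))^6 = (0 17 1 2 18 6 5)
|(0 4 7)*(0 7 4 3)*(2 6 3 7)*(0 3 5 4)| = |(0 7 2 6 5 4)| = 6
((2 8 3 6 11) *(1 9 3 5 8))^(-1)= (1 2 11 6 3 9)(5 8)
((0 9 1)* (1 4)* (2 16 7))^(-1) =(0 1 4 9)(2 7 16)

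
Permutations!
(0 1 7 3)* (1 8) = (0 8 1 7 3) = [8, 7, 2, 0, 4, 5, 6, 3, 1]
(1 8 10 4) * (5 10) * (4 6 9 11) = (1 8 5 10 6 9 11 4) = [0, 8, 2, 3, 1, 10, 9, 7, 5, 11, 6, 4]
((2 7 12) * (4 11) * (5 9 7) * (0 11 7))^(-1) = ((0 11 4 7 12 2 5 9))^(-1) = (0 9 5 2 12 7 4 11)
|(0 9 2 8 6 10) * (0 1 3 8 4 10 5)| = 10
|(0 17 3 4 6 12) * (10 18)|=6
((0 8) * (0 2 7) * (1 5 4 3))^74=(0 2)(1 4)(3 5)(7 8)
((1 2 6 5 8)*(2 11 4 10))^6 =((1 11 4 10 2 6 5 8))^6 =(1 5 2 4)(6 10 11 8)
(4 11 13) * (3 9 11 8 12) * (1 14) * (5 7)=(1 14)(3 9 11 13 4 8 12)(5 7)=[0, 14, 2, 9, 8, 7, 6, 5, 12, 11, 10, 13, 3, 4, 1]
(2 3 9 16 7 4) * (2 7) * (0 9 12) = [9, 1, 3, 12, 7, 5, 6, 4, 8, 16, 10, 11, 0, 13, 14, 15, 2] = (0 9 16 2 3 12)(4 7)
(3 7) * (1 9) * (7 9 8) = (1 8 7 3 9) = [0, 8, 2, 9, 4, 5, 6, 3, 7, 1]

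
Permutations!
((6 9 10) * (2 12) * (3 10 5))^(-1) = ((2 12)(3 10 6 9 5))^(-1) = (2 12)(3 5 9 6 10)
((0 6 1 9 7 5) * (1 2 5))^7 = (0 5 2 6)(1 9 7)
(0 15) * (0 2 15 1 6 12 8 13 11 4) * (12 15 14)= [1, 6, 14, 3, 0, 5, 15, 7, 13, 9, 10, 4, 8, 11, 12, 2]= (0 1 6 15 2 14 12 8 13 11 4)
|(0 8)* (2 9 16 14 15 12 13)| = 14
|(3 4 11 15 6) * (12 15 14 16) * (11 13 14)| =8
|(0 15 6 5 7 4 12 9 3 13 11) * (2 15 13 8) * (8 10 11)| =|(0 13 8 2 15 6 5 7 4 12 9 3 10 11)| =14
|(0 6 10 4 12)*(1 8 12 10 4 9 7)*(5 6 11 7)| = |(0 11 7 1 8 12)(4 10 9 5 6)| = 30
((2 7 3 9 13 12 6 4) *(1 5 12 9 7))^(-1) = (1 2 4 6 12 5)(3 7)(9 13)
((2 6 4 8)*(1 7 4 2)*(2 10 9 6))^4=(6 10 9)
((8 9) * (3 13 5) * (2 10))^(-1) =(2 10)(3 5 13)(8 9) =((2 10)(3 13 5)(8 9))^(-1)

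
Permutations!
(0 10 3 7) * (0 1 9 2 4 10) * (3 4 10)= (1 9 2 10 4 3 7)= [0, 9, 10, 7, 3, 5, 6, 1, 8, 2, 4]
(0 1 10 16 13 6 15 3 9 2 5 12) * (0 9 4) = (0 1 10 16 13 6 15 3 4)(2 5 12 9) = [1, 10, 5, 4, 0, 12, 15, 7, 8, 2, 16, 11, 9, 6, 14, 3, 13]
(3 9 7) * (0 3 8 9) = (0 3)(7 8 9) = [3, 1, 2, 0, 4, 5, 6, 8, 9, 7]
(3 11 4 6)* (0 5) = (0 5)(3 11 4 6) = [5, 1, 2, 11, 6, 0, 3, 7, 8, 9, 10, 4]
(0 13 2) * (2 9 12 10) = (0 13 9 12 10 2) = [13, 1, 0, 3, 4, 5, 6, 7, 8, 12, 2, 11, 10, 9]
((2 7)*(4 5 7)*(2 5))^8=((2 4)(5 7))^8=(7)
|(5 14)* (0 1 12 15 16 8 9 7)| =8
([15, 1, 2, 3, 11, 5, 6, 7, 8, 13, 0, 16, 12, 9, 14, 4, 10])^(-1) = (0 10 16 11 4 15)(9 13)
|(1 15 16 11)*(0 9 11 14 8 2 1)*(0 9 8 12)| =8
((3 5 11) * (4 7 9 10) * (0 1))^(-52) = (3 11 5)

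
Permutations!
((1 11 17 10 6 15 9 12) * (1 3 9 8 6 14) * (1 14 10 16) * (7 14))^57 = (1 11 17 16)(7 14)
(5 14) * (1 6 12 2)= (1 6 12 2)(5 14)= [0, 6, 1, 3, 4, 14, 12, 7, 8, 9, 10, 11, 2, 13, 5]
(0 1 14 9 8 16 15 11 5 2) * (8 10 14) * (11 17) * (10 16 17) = (0 1 8 17 11 5 2)(9 16 15 10 14) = [1, 8, 0, 3, 4, 2, 6, 7, 17, 16, 14, 5, 12, 13, 9, 10, 15, 11]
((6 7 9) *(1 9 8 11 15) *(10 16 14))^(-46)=((1 9 6 7 8 11 15)(10 16 14))^(-46)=(1 7 15 6 11 9 8)(10 14 16)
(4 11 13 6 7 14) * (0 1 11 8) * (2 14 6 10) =[1, 11, 14, 3, 8, 5, 7, 6, 0, 9, 2, 13, 12, 10, 4] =(0 1 11 13 10 2 14 4 8)(6 7)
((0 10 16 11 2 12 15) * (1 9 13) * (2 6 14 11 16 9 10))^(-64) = (16)(6 11 14)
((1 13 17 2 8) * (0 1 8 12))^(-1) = (0 12 2 17 13 1)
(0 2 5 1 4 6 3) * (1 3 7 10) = (0 2 5 3)(1 4 6 7 10) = [2, 4, 5, 0, 6, 3, 7, 10, 8, 9, 1]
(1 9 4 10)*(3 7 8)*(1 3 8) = [0, 9, 2, 7, 10, 5, 6, 1, 8, 4, 3] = (1 9 4 10 3 7)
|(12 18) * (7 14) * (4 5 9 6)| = 4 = |(4 5 9 6)(7 14)(12 18)|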